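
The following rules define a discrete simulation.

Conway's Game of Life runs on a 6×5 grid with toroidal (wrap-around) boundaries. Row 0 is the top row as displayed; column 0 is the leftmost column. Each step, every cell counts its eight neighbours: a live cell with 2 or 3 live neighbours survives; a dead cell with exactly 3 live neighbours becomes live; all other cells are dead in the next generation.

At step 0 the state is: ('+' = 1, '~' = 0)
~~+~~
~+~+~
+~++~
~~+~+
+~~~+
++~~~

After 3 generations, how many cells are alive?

gen 0: ~~+~~
~+~+~
+~++~
~~+~+
+~~~+
++~~~
gen 1: +~+~~
~+~++
+~~~~
~~+~~
~~~++
++~~+
gen 2: ~~+~~
~++++
+++++
~~~++
~++++
~++~~
gen 3: +~~~~
~~~~~
~~~~~
~~~~~
~+~~+
+~~~~

4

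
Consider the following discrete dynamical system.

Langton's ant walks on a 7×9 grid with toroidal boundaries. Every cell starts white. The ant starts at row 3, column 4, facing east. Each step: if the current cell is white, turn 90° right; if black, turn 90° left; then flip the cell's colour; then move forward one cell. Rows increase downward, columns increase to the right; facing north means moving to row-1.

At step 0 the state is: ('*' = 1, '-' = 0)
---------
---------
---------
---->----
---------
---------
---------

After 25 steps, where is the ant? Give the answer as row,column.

t=0: ---------
---------
---------
---->----
---------
---------
---------
t=1: ---------
---------
---------
----*----
----v----
---------
---------
t=2: ---------
---------
---------
----*----
---<*----
---------
---------
t=3: ---------
---------
---------
---^*----
---**----
---------
---------
t=4: ---------
---------
---------
---*>----
---**----
---------
---------
t=5: ---------
---------
----^----
---*-----
---**----
---------
---------
t=6: ---------
---------
----*>---
---*-----
---**----
---------
---------
t=7: ---------
---------
----**---
---*-v---
---**----
---------
---------
t=8: ---------
---------
----**---
---*<*---
---**----
---------
---------
t=9: ---------
---------
----^*---
---***---
---**----
---------
---------
t=10: ---------
---------
---<-*---
---***---
---**----
---------
---------
t=11: ---------
---^-----
---*-*---
---***---
---**----
---------
---------
t=12: ---------
---*>----
---*-*---
---***---
---**----
---------
---------
t=13: ---------
---**----
---*v*---
---***---
---**----
---------
---------
t=14: ---------
---**----
---<**---
---***---
---**----
---------
---------
t=15: ---------
---**----
----**---
---v**---
---**----
---------
---------
t=16: ---------
---**----
----**---
---->*---
---**----
---------
---------
t=17: ---------
---**----
----^*---
-----*---
---**----
---------
---------
t=18: ---------
---**----
---<-*---
-----*---
---**----
---------
---------
t=19: ---------
---^*----
---*-*---
-----*---
---**----
---------
---------
t=20: ---------
--<-*----
---*-*---
-----*---
---**----
---------
---------
t=21: --^------
--*-*----
---*-*---
-----*---
---**----
---------
---------
t=22: --*>-----
--*-*----
---*-*---
-----*---
---**----
---------
---------
t=23: --**-----
--*v*----
---*-*---
-----*---
---**----
---------
---------
t=24: --**-----
--<**----
---*-*---
-----*---
---**----
---------
---------
t=25: --**-----
---**----
--v*-*---
-----*---
---**----
---------
---------

2,2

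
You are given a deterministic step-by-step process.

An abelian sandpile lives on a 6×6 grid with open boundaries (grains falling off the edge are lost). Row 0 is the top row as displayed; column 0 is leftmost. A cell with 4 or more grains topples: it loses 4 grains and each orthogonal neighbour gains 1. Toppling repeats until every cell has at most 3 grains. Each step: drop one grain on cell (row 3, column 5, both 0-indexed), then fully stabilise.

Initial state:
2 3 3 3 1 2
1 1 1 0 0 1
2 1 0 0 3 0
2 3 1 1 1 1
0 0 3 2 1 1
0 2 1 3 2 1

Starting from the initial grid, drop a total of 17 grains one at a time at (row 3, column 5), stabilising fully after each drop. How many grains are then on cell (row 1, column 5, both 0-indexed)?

step 0: 2 3 3 3 1 2
1 1 1 0 0 1
2 1 0 0 3 0
2 3 1 1 1 1
0 0 3 2 1 1
0 2 1 3 2 1
step 1: 2 3 3 3 1 2
1 1 1 0 0 1
2 1 0 0 3 0
2 3 1 1 1 2
0 0 3 2 1 1
0 2 1 3 2 1
step 2: 2 3 3 3 1 2
1 1 1 0 0 1
2 1 0 0 3 0
2 3 1 1 1 3
0 0 3 2 1 1
0 2 1 3 2 1
step 3: 2 3 3 3 1 2
1 1 1 0 0 1
2 1 0 0 3 1
2 3 1 1 2 0
0 0 3 2 1 2
0 2 1 3 2 1
step 4: 2 3 3 3 1 2
1 1 1 0 0 1
2 1 0 0 3 1
2 3 1 1 2 1
0 0 3 2 1 2
0 2 1 3 2 1
step 5: 2 3 3 3 1 2
1 1 1 0 0 1
2 1 0 0 3 1
2 3 1 1 2 2
0 0 3 2 1 2
0 2 1 3 2 1
step 6: 2 3 3 3 1 2
1 1 1 0 0 1
2 1 0 0 3 1
2 3 1 1 2 3
0 0 3 2 1 2
0 2 1 3 2 1
step 7: 2 3 3 3 1 2
1 1 1 0 0 1
2 1 0 0 3 2
2 3 1 1 3 0
0 0 3 2 1 3
0 2 1 3 2 1
step 8: 2 3 3 3 1 2
1 1 1 0 0 1
2 1 0 0 3 2
2 3 1 1 3 1
0 0 3 2 1 3
0 2 1 3 2 1
step 9: 2 3 3 3 1 2
1 1 1 0 0 1
2 1 0 0 3 2
2 3 1 1 3 2
0 0 3 2 1 3
0 2 1 3 2 1
step 10: 2 3 3 3 1 2
1 1 1 0 0 1
2 1 0 0 3 2
2 3 1 1 3 3
0 0 3 2 1 3
0 2 1 3 2 1
step 11: 2 3 3 3 1 2
1 1 1 0 1 2
2 1 0 1 1 0
2 3 1 2 1 3
0 0 3 2 3 0
0 2 1 3 2 2
step 12: 2 3 3 3 1 2
1 1 1 0 1 2
2 1 0 1 1 1
2 3 1 2 2 0
0 0 3 2 3 1
0 2 1 3 2 2
step 13: 2 3 3 3 1 2
1 1 1 0 1 2
2 1 0 1 1 1
2 3 1 2 2 1
0 0 3 2 3 1
0 2 1 3 2 2
step 14: 2 3 3 3 1 2
1 1 1 0 1 2
2 1 0 1 1 1
2 3 1 2 2 2
0 0 3 2 3 1
0 2 1 3 2 2
step 15: 2 3 3 3 1 2
1 1 1 0 1 2
2 1 0 1 1 1
2 3 1 2 2 3
0 0 3 2 3 1
0 2 1 3 2 2
step 16: 2 3 3 3 1 2
1 1 1 0 1 2
2 1 0 1 1 2
2 3 1 2 3 0
0 0 3 2 3 2
0 2 1 3 2 2
step 17: 2 3 3 3 1 2
1 1 1 0 1 2
2 1 0 1 1 2
2 3 1 2 3 1
0 0 3 2 3 2
0 2 1 3 2 2

2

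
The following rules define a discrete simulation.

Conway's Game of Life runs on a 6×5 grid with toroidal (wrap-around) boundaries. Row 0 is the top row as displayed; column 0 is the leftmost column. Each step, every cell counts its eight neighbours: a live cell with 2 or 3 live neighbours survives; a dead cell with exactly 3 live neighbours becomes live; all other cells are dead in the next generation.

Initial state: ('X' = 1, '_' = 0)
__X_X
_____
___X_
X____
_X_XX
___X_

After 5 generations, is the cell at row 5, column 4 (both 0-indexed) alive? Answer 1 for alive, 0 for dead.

gen 0: __X_X
_____
___X_
X____
_X_XX
___X_
gen 1: ___X_
___X_
_____
X_XX_
X_XXX
X____
gen 2: ____X
_____
__XXX
X_X__
X_X__
XXX__
gen 3: XX___
____X
_XXXX
X_X__
X_XXX
X_XXX
gen 4: _XX__
____X
_XX_X
_____
_____
_____
gen 5: _____
_____
X__X_
_____
_____
_____

0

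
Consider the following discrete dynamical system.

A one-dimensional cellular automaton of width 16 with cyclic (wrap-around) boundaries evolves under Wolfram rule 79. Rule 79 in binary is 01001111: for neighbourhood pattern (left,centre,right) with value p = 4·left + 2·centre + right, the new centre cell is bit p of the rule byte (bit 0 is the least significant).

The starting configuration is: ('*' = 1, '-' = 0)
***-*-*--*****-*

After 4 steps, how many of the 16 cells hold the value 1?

9

0) ***-*-*--*****-*
1) --*-*-*-**---*-*
2) -**-*-*-**-***-*
3) -**-*-*-**-*-*-*
4) -**-*-*-**-*-*-*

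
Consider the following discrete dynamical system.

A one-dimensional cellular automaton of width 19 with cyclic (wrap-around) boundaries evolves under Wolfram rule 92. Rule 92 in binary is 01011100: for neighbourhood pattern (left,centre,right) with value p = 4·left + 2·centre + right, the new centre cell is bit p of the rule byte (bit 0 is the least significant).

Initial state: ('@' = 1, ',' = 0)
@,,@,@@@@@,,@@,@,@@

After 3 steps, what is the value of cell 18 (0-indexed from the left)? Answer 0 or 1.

k=0  @,,@,@@@@@,,@@,@,@@
k=1  @@,@,@,,,@@,@@,@,@,
k=2  @@,@,@@,,@@,@@,@,@,
k=3  @@,@,@@@,@@,@@,@,@,

0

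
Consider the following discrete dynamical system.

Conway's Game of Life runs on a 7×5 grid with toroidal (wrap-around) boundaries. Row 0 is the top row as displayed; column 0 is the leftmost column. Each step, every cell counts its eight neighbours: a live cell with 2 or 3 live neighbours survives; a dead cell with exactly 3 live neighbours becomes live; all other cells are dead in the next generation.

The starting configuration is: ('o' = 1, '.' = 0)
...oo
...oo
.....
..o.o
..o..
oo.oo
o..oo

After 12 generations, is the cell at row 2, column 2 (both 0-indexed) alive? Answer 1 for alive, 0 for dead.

1

step 0: ...oo
...oo
.....
..o.o
..o..
oo.oo
o..oo
step 1: ..o..
...oo
....o
...o.
..o..
.o...
.o...
step 2: ..oo.
...oo
....o
...o.
..o..
.oo..
.oo..
step 3: .o..o
..o.o
....o
...o.
.ooo.
...o.
.....
step 4: o..o.
....o
....o
...oo
...oo
...o.
.....
step 5: ....o
o..oo
o...o
o....
..o..
...oo
....o
step 6: .....
...o.
.o.o.
oo..o
...oo
...oo
o...o
step 7: ....o
..o..
.o.o.
.o...
..o..
.....
o..oo
step 8: o...o
..oo.
.o...
.o...
.....
...oo
o..oo
step 9: ooo..
ooooo
.o...
.....
.....
o..o.
.....
step 10: .....
...oo
.o.oo
.....
.....
.....
o.o.o
step 11: o....
o.ooo
o.ooo
.....
.....
.....
.....
step 12: oo.o.
..o..
o.o..
...oo
.....
.....
.....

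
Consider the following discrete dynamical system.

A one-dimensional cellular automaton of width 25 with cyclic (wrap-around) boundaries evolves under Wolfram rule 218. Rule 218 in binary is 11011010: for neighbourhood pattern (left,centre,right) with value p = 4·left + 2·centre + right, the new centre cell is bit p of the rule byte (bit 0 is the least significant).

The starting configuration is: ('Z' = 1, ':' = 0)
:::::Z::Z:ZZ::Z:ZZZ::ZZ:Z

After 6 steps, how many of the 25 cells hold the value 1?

25

step 0: :::::Z::Z:ZZ::Z:ZZZ::ZZ:Z
step 1: Z:::Z:ZZ::ZZZZ::ZZZZZZZ::
step 2: :Z:Z::ZZZZZZZZZZZZZZZZZZZ
step 3: ::::ZZZZZZZZZZZZZZZZZZZZZ
step 4: Z::ZZZZZZZZZZZZZZZZZZZZZZ
step 5: ZZZZZZZZZZZZZZZZZZZZZZZZZ
step 6: ZZZZZZZZZZZZZZZZZZZZZZZZZ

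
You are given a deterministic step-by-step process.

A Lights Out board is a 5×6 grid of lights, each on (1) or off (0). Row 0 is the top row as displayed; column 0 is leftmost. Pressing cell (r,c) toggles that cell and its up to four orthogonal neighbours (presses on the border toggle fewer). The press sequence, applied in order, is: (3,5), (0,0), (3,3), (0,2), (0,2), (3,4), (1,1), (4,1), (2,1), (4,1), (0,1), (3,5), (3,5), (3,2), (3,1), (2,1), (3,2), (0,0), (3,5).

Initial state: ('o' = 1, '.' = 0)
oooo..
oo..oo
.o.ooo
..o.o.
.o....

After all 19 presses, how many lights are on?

0) oooo..
oo..oo
.o.ooo
..o.o.
.o....
1) oooo..
oo..oo
.o.oo.
..o..o
.o...o
2) ..oo..
.o..oo
.o.oo.
..o..o
.o...o
3) ..oo..
.o..oo
.o..o.
...ooo
.o.o.o
4) .o....
.oo.oo
.o..o.
...ooo
.o.o.o
5) ..oo..
.o..oo
.o..o.
...ooo
.o.o.o
6) ..oo..
.o..oo
.o....
......
.o.ooo
7) .ooo..
o.o.oo
......
......
.o.ooo
8) .ooo..
o.o.oo
......
.o....
o.oooo
9) .ooo..
ooo.oo
ooo...
......
o.oooo
10) .ooo..
ooo.oo
ooo...
.o....
.o.ooo
11) o..o..
o.o.oo
ooo...
.o....
.o.ooo
12) o..o..
o.o.oo
ooo..o
.o..oo
.o.oo.
13) o..o..
o.o.oo
ooo...
.o....
.o.ooo
14) o..o..
o.o.oo
oo....
..oo..
.ooooo
15) o..o..
o.o.oo
o.....
oo.o..
..oooo
16) o..o..
ooo.oo
.oo...
o..o..
..oooo
17) o..o..
ooo.oo
.o....
ooo...
...ooo
18) .o.o..
.oo.oo
.o....
ooo...
...ooo
19) .o.o..
.oo.oo
.o...o
ooo.oo
...oo.

15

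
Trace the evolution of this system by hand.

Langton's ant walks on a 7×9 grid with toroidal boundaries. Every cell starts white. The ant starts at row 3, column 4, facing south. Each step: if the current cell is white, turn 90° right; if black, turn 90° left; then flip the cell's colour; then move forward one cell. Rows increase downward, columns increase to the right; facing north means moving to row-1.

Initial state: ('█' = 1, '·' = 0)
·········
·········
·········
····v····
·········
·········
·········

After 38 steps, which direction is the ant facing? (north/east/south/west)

[0] ·········
·········
·········
····v····
·········
·········
·········
[1] ·········
·········
·········
···<█····
·········
·········
·········
[2] ·········
·········
···^·····
···██····
·········
·········
·········
[3] ·········
·········
···█>····
···██····
·········
·········
·········
[4] ·········
·········
···██····
···█v····
·········
·········
·········
[5] ·········
·········
···██····
···█·>···
·········
·········
·········
[6] ·········
·········
···██····
···█·█···
·····v···
·········
·········
[7] ·········
·········
···██····
···█·█···
····<█···
·········
·········
[8] ·········
·········
···██····
···█^█···
····██···
·········
·········
[9] ·········
·········
···██····
···██>···
····██···
·········
·········
[10] ·········
·········
···██^···
···██····
····██···
·········
·········
[11] ·········
·········
···███>··
···██····
····██···
·········
·········
[12] ·········
·········
···████··
···██·v··
····██···
·········
·········
[13] ·········
·········
···████··
···██<█··
····██···
·········
·········
[14] ·········
·········
···██^█··
···████··
····██···
·········
·········
[15] ·········
·········
···█<·█··
···████··
····██···
·········
·········
[16] ·········
·········
···█··█··
···█v██··
····██···
·········
·········
[17] ·········
·········
···█··█··
···█·>█··
····██···
·········
·········
[18] ·········
·········
···█·^█··
···█··█··
····██···
·········
·········
[19] ·········
·········
···█·█>··
···█··█··
····██···
·········
·········
[20] ·········
······^··
···█·█···
···█··█··
····██···
·········
·········
[21] ·········
······█>·
···█·█···
···█··█··
····██···
·········
·········
[22] ·········
······██·
···█·█·v·
···█··█··
····██···
·········
·········
[23] ·········
······██·
···█·█<█·
···█··█··
····██···
·········
·········
[24] ·········
······^█·
···█·███·
···█··█··
····██···
·········
·········
[25] ·········
·····<·█·
···█·███·
···█··█··
····██···
·········
·········
[26] ·····^···
·····█·█·
···█·███·
···█··█··
····██···
·········
·········
[27] ·····█>··
·····█·█·
···█·███·
···█··█··
····██···
·········
·········
[28] ·····██··
·····█v█·
···█·███·
···█··█··
····██···
·········
·········
[29] ·····██··
·····<██·
···█·███·
···█··█··
····██···
·········
·········
[30] ·····██··
······██·
···█·v██·
···█··█··
····██···
·········
·········
[31] ·····██··
······██·
···█··>█·
···█··█··
····██···
·········
·········
[32] ·····██··
······^█·
···█···█·
···█··█··
····██···
·········
·········
[33] ·····██··
·····<·█·
···█···█·
···█··█··
····██···
·········
·········
[34] ·····^█··
·····█·█·
···█···█·
···█··█··
····██···
·········
·········
[35] ····<·█··
·····█·█·
···█···█·
···█··█··
····██···
·········
·········
[36] ····█·█··
·····█·█·
···█···█·
···█··█··
····██···
·········
····^····
[37] ····█·█··
·····█·█·
···█···█·
···█··█··
····██···
·········
····█>···
[38] ····█v█··
·····█·█·
···█···█·
···█··█··
····██···
·········
····██···

south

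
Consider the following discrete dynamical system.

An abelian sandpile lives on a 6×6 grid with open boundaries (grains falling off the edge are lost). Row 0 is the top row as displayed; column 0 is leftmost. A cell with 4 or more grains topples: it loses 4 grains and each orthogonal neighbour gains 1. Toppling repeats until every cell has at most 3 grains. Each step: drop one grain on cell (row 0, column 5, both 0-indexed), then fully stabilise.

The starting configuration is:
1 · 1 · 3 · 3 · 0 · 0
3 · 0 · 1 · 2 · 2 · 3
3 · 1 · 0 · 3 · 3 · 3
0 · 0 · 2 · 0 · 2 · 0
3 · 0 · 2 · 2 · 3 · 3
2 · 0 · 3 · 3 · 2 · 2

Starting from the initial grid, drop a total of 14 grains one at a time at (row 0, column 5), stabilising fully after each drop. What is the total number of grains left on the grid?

61

gen 0: 1 · 1 · 3 · 3 · 0 · 0
3 · 0 · 1 · 2 · 2 · 3
3 · 1 · 0 · 3 · 3 · 3
0 · 0 · 2 · 0 · 2 · 0
3 · 0 · 2 · 2 · 3 · 3
2 · 0 · 3 · 3 · 2 · 2
gen 1: 1 · 1 · 3 · 3 · 0 · 1
3 · 0 · 1 · 2 · 2 · 3
3 · 1 · 0 · 3 · 3 · 3
0 · 0 · 2 · 0 · 2 · 0
3 · 0 · 2 · 2 · 3 · 3
2 · 0 · 3 · 3 · 2 · 2
gen 2: 1 · 1 · 3 · 3 · 0 · 2
3 · 0 · 1 · 2 · 2 · 3
3 · 1 · 0 · 3 · 3 · 3
0 · 0 · 2 · 0 · 2 · 0
3 · 0 · 2 · 2 · 3 · 3
2 · 0 · 3 · 3 · 2 · 2
gen 3: 1 · 1 · 3 · 3 · 0 · 3
3 · 0 · 1 · 2 · 2 · 3
3 · 1 · 0 · 3 · 3 · 3
0 · 0 · 2 · 0 · 2 · 0
3 · 0 · 2 · 2 · 3 · 3
2 · 0 · 3 · 3 · 2 · 2
gen 4: 1 · 2 · 0 · 1 · 3 · 1
3 · 0 · 3 · 1 · 1 · 2
3 · 1 · 1 · 1 · 2 · 1
0 · 0 · 2 · 1 · 3 · 1
3 · 0 · 2 · 2 · 3 · 3
2 · 0 · 3 · 3 · 2 · 2
gen 5: 1 · 2 · 0 · 1 · 3 · 2
3 · 0 · 3 · 1 · 1 · 2
3 · 1 · 1 · 1 · 2 · 1
0 · 0 · 2 · 1 · 3 · 1
3 · 0 · 2 · 2 · 3 · 3
2 · 0 · 3 · 3 · 2 · 2
gen 6: 1 · 2 · 0 · 1 · 3 · 3
3 · 0 · 3 · 1 · 1 · 2
3 · 1 · 1 · 1 · 2 · 1
0 · 0 · 2 · 1 · 3 · 1
3 · 0 · 2 · 2 · 3 · 3
2 · 0 · 3 · 3 · 2 · 2
gen 7: 1 · 2 · 0 · 2 · 0 · 1
3 · 0 · 3 · 1 · 2 · 3
3 · 1 · 1 · 1 · 2 · 1
0 · 0 · 2 · 1 · 3 · 1
3 · 0 · 2 · 2 · 3 · 3
2 · 0 · 3 · 3 · 2 · 2
gen 8: 1 · 2 · 0 · 2 · 0 · 2
3 · 0 · 3 · 1 · 2 · 3
3 · 1 · 1 · 1 · 2 · 1
0 · 0 · 2 · 1 · 3 · 1
3 · 0 · 2 · 2 · 3 · 3
2 · 0 · 3 · 3 · 2 · 2
gen 9: 1 · 2 · 0 · 2 · 0 · 3
3 · 0 · 3 · 1 · 2 · 3
3 · 1 · 1 · 1 · 2 · 1
0 · 0 · 2 · 1 · 3 · 1
3 · 0 · 2 · 2 · 3 · 3
2 · 0 · 3 · 3 · 2 · 2
gen 10: 1 · 2 · 0 · 2 · 1 · 1
3 · 0 · 3 · 1 · 3 · 0
3 · 1 · 1 · 1 · 2 · 2
0 · 0 · 2 · 1 · 3 · 1
3 · 0 · 2 · 2 · 3 · 3
2 · 0 · 3 · 3 · 2 · 2
gen 11: 1 · 2 · 0 · 2 · 1 · 2
3 · 0 · 3 · 1 · 3 · 0
3 · 1 · 1 · 1 · 2 · 2
0 · 0 · 2 · 1 · 3 · 1
3 · 0 · 2 · 2 · 3 · 3
2 · 0 · 3 · 3 · 2 · 2
gen 12: 1 · 2 · 0 · 2 · 1 · 3
3 · 0 · 3 · 1 · 3 · 0
3 · 1 · 1 · 1 · 2 · 2
0 · 0 · 2 · 1 · 3 · 1
3 · 0 · 2 · 2 · 3 · 3
2 · 0 · 3 · 3 · 2 · 2
gen 13: 1 · 2 · 0 · 2 · 2 · 0
3 · 0 · 3 · 1 · 3 · 1
3 · 1 · 1 · 1 · 2 · 2
0 · 0 · 2 · 1 · 3 · 1
3 · 0 · 2 · 2 · 3 · 3
2 · 0 · 3 · 3 · 2 · 2
gen 14: 1 · 2 · 0 · 2 · 2 · 1
3 · 0 · 3 · 1 · 3 · 1
3 · 1 · 1 · 1 · 2 · 2
0 · 0 · 2 · 1 · 3 · 1
3 · 0 · 2 · 2 · 3 · 3
2 · 0 · 3 · 3 · 2 · 2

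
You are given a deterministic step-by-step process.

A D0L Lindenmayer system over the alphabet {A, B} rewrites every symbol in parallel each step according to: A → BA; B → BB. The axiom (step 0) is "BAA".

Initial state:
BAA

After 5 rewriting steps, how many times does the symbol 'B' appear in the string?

94

gen 0: BAA
gen 1: BBBABA
gen 2: BBBBBBBABBBA
gen 3: BBBBBBBBBBBBBBBABBBBBBBA
gen 4: BBBBBBBBBBBBBBBBBBBBBBBBBBBBBBBABBBBBBBBBBBBBBBA
gen 5: BBBBBBBBBBBBBBBBBBBBBBBBBBBBBBBBBBBBBBBBBBBBBBBBBBBBBBBBBBBBBBBABBBBBBBBBBBBBBBBBBBBBBBBBBBBBBBA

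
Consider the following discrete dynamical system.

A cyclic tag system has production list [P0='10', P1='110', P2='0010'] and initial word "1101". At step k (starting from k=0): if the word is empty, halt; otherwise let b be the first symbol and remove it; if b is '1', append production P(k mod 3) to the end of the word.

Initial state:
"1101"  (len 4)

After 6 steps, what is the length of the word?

8

k=0  "1101"  (len 4)
k=1  "10110"  (len 5)
k=2  "0110110"  (len 7)
k=3  "110110"  (len 6)
k=4  "1011010"  (len 7)
k=5  "011010110"  (len 9)
k=6  "11010110"  (len 8)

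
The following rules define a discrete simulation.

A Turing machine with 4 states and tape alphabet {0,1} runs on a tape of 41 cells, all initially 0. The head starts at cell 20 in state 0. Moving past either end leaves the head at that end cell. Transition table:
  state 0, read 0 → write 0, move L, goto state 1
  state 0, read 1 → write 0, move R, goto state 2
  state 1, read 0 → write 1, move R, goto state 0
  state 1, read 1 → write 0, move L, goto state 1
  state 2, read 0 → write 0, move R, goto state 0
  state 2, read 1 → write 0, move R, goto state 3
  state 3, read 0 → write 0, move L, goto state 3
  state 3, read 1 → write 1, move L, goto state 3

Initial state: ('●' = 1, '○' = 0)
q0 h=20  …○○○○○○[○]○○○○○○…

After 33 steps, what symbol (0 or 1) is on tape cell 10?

gen 0: q0 h=20  …○○○○○○[○]○○○○○○…
gen 1: q1 h=19  …○○○○○○[○]○○○○○○…
gen 2: q0 h=20  …○○○○○●[○]○○○○○○…
gen 3: q1 h=19  …○○○○○○[●]○○○○○○…
gen 4: q1 h=18  …○○○○○○[○]○○○○○○…
gen 5: q0 h=19  …○○○○○●[○]○○○○○○…
gen 6: q1 h=18  …○○○○○○[●]○○○○○○…
gen 7: q1 h=17  …○○○○○○[○]○○○○○○…
gen 8: q0 h=18  …○○○○○●[○]○○○○○○…
gen 9: q1 h=17  …○○○○○○[●]○○○○○○…
gen 10: q1 h=16  …○○○○○○[○]○○○○○○…
gen 11: q0 h=17  …○○○○○●[○]○○○○○○…
gen 12: q1 h=16  …○○○○○○[●]○○○○○○…
gen 13: q1 h=15  …○○○○○○[○]○○○○○○…
gen 14: q0 h=16  …○○○○○●[○]○○○○○○…
gen 15: q1 h=15  …○○○○○○[●]○○○○○○…
gen 16: q1 h=14  …○○○○○○[○]○○○○○○…
gen 17: q0 h=15  …○○○○○●[○]○○○○○○…
gen 18: q1 h=14  …○○○○○○[●]○○○○○○…
gen 19: q1 h=13  …○○○○○○[○]○○○○○○…
gen 20: q0 h=14  …○○○○○●[○]○○○○○○…
gen 21: q1 h=13  …○○○○○○[●]○○○○○○…
gen 22: q1 h=12  …○○○○○○[○]○○○○○○…
gen 23: q0 h=13  …○○○○○●[○]○○○○○○…
gen 24: q1 h=12  …○○○○○○[●]○○○○○○…
gen 25: q1 h=11  …○○○○○○[○]○○○○○○…
gen 26: q0 h=12  …○○○○○●[○]○○○○○○…
gen 27: q1 h=11  …○○○○○○[●]○○○○○○…
gen 28: q1 h=10  …○○○○○○[○]○○○○○○…
gen 29: q0 h=11  …○○○○○●[○]○○○○○○…
gen 30: q1 h=10  …○○○○○○[●]○○○○○○…
gen 31: q1 h= 9  …○○○○○○[○]○○○○○○…
gen 32: q0 h=10  …○○○○○●[○]○○○○○○…
gen 33: q1 h= 9  …○○○○○○[●]○○○○○○…

0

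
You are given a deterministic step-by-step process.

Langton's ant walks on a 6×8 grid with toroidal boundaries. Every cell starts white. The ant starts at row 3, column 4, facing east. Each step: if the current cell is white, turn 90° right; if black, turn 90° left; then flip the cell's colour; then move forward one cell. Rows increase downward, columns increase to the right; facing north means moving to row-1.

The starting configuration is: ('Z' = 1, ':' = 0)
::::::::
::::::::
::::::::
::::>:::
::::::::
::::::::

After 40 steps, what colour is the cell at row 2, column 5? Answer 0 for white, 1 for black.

[0] ::::::::
::::::::
::::::::
::::>:::
::::::::
::::::::
[1] ::::::::
::::::::
::::::::
::::Z:::
::::v:::
::::::::
[2] ::::::::
::::::::
::::::::
::::Z:::
:::<Z:::
::::::::
[3] ::::::::
::::::::
::::::::
:::^Z:::
:::ZZ:::
::::::::
[4] ::::::::
::::::::
::::::::
:::Z>:::
:::ZZ:::
::::::::
[5] ::::::::
::::::::
::::^:::
:::Z::::
:::ZZ:::
::::::::
[6] ::::::::
::::::::
::::Z>::
:::Z::::
:::ZZ:::
::::::::
[7] ::::::::
::::::::
::::ZZ::
:::Z:v::
:::ZZ:::
::::::::
[8] ::::::::
::::::::
::::ZZ::
:::Z<Z::
:::ZZ:::
::::::::
[9] ::::::::
::::::::
::::^Z::
:::ZZZ::
:::ZZ:::
::::::::
[10] ::::::::
::::::::
:::<:Z::
:::ZZZ::
:::ZZ:::
::::::::
[11] ::::::::
:::^::::
:::Z:Z::
:::ZZZ::
:::ZZ:::
::::::::
[12] ::::::::
:::Z>:::
:::Z:Z::
:::ZZZ::
:::ZZ:::
::::::::
[13] ::::::::
:::ZZ:::
:::ZvZ::
:::ZZZ::
:::ZZ:::
::::::::
[14] ::::::::
:::ZZ:::
:::<ZZ::
:::ZZZ::
:::ZZ:::
::::::::
[15] ::::::::
:::ZZ:::
::::ZZ::
:::vZZ::
:::ZZ:::
::::::::
[16] ::::::::
:::ZZ:::
::::ZZ::
::::>Z::
:::ZZ:::
::::::::
[17] ::::::::
:::ZZ:::
::::^Z::
:::::Z::
:::ZZ:::
::::::::
[18] ::::::::
:::ZZ:::
:::<:Z::
:::::Z::
:::ZZ:::
::::::::
[19] ::::::::
:::^Z:::
:::Z:Z::
:::::Z::
:::ZZ:::
::::::::
[20] ::::::::
::<:Z:::
:::Z:Z::
:::::Z::
:::ZZ:::
::::::::
[21] ::^:::::
::Z:Z:::
:::Z:Z::
:::::Z::
:::ZZ:::
::::::::
[22] ::Z>::::
::Z:Z:::
:::Z:Z::
:::::Z::
:::ZZ:::
::::::::
[23] ::ZZ::::
::ZvZ:::
:::Z:Z::
:::::Z::
:::ZZ:::
::::::::
[24] ::ZZ::::
::<ZZ:::
:::Z:Z::
:::::Z::
:::ZZ:::
::::::::
[25] ::ZZ::::
:::ZZ:::
::vZ:Z::
:::::Z::
:::ZZ:::
::::::::
[26] ::ZZ::::
:::ZZ:::
:<ZZ:Z::
:::::Z::
:::ZZ:::
::::::::
[27] ::ZZ::::
:^:ZZ:::
:ZZZ:Z::
:::::Z::
:::ZZ:::
::::::::
[28] ::ZZ::::
:Z>ZZ:::
:ZZZ:Z::
:::::Z::
:::ZZ:::
::::::::
[29] ::ZZ::::
:ZZZZ:::
:ZvZ:Z::
:::::Z::
:::ZZ:::
::::::::
[30] ::ZZ::::
:ZZZZ:::
:Z:>:Z::
:::::Z::
:::ZZ:::
::::::::
[31] ::ZZ::::
:ZZ^Z:::
:Z:::Z::
:::::Z::
:::ZZ:::
::::::::
[32] ::ZZ::::
:Z<:Z:::
:Z:::Z::
:::::Z::
:::ZZ:::
::::::::
[33] ::ZZ::::
:Z::Z:::
:Zv::Z::
:::::Z::
:::ZZ:::
::::::::
[34] ::ZZ::::
:Z::Z:::
:<Z::Z::
:::::Z::
:::ZZ:::
::::::::
[35] ::ZZ::::
:Z::Z:::
::Z::Z::
:v:::Z::
:::ZZ:::
::::::::
[36] ::ZZ::::
:Z::Z:::
::Z::Z::
<Z:::Z::
:::ZZ:::
::::::::
[37] ::ZZ::::
:Z::Z:::
^:Z::Z::
ZZ:::Z::
:::ZZ:::
::::::::
[38] ::ZZ::::
:Z::Z:::
Z>Z::Z::
ZZ:::Z::
:::ZZ:::
::::::::
[39] ::ZZ::::
:Z::Z:::
ZZZ::Z::
Zv:::Z::
:::ZZ:::
::::::::
[40] ::ZZ::::
:Z::Z:::
ZZZ::Z::
Z:>::Z::
:::ZZ:::
::::::::

1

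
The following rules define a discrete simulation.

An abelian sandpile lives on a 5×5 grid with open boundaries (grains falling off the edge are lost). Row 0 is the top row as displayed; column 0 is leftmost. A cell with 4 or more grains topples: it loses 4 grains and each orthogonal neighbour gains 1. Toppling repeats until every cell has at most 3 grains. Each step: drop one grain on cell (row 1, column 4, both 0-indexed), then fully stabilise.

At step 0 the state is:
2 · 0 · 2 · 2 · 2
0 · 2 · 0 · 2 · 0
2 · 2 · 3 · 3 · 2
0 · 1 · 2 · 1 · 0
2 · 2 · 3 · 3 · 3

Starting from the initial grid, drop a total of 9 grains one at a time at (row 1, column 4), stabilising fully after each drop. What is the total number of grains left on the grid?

0) 2 · 0 · 2 · 2 · 2
0 · 2 · 0 · 2 · 0
2 · 2 · 3 · 3 · 2
0 · 1 · 2 · 1 · 0
2 · 2 · 3 · 3 · 3
1) 2 · 0 · 2 · 2 · 2
0 · 2 · 0 · 2 · 1
2 · 2 · 3 · 3 · 2
0 · 1 · 2 · 1 · 0
2 · 2 · 3 · 3 · 3
2) 2 · 0 · 2 · 2 · 2
0 · 2 · 0 · 2 · 2
2 · 2 · 3 · 3 · 2
0 · 1 · 2 · 1 · 0
2 · 2 · 3 · 3 · 3
3) 2 · 0 · 2 · 2 · 2
0 · 2 · 0 · 2 · 3
2 · 2 · 3 · 3 · 2
0 · 1 · 2 · 1 · 0
2 · 2 · 3 · 3 · 3
4) 2 · 0 · 2 · 2 · 3
0 · 2 · 0 · 3 · 0
2 · 2 · 3 · 3 · 3
0 · 1 · 2 · 1 · 0
2 · 2 · 3 · 3 · 3
5) 2 · 0 · 2 · 2 · 3
0 · 2 · 0 · 3 · 1
2 · 2 · 3 · 3 · 3
0 · 1 · 2 · 1 · 0
2 · 2 · 3 · 3 · 3
6) 2 · 0 · 2 · 2 · 3
0 · 2 · 0 · 3 · 2
2 · 2 · 3 · 3 · 3
0 · 1 · 2 · 1 · 0
2 · 2 · 3 · 3 · 3
7) 2 · 0 · 2 · 2 · 3
0 · 2 · 0 · 3 · 3
2 · 2 · 3 · 3 · 3
0 · 1 · 2 · 1 · 0
2 · 2 · 3 · 3 · 3
8) 2 · 0 · 3 · 0 · 1
0 · 2 · 2 · 2 · 3
2 · 3 · 0 · 2 · 1
0 · 1 · 3 · 2 · 1
2 · 2 · 3 · 3 · 3
9) 2 · 0 · 3 · 0 · 2
0 · 2 · 2 · 3 · 0
2 · 3 · 0 · 2 · 2
0 · 1 · 3 · 2 · 1
2 · 2 · 3 · 3 · 3

43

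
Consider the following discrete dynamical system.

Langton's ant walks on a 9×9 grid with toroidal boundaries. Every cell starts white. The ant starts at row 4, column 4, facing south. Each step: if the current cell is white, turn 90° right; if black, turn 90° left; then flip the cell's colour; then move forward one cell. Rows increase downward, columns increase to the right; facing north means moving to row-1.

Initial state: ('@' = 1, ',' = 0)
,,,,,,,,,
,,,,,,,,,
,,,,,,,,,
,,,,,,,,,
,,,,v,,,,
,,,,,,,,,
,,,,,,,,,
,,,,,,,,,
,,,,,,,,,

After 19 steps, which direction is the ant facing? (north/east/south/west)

k=0  ,,,,,,,,,
,,,,,,,,,
,,,,,,,,,
,,,,,,,,,
,,,,v,,,,
,,,,,,,,,
,,,,,,,,,
,,,,,,,,,
,,,,,,,,,
k=1  ,,,,,,,,,
,,,,,,,,,
,,,,,,,,,
,,,,,,,,,
,,,<@,,,,
,,,,,,,,,
,,,,,,,,,
,,,,,,,,,
,,,,,,,,,
k=2  ,,,,,,,,,
,,,,,,,,,
,,,,,,,,,
,,,^,,,,,
,,,@@,,,,
,,,,,,,,,
,,,,,,,,,
,,,,,,,,,
,,,,,,,,,
k=3  ,,,,,,,,,
,,,,,,,,,
,,,,,,,,,
,,,@>,,,,
,,,@@,,,,
,,,,,,,,,
,,,,,,,,,
,,,,,,,,,
,,,,,,,,,
k=4  ,,,,,,,,,
,,,,,,,,,
,,,,,,,,,
,,,@@,,,,
,,,@v,,,,
,,,,,,,,,
,,,,,,,,,
,,,,,,,,,
,,,,,,,,,
k=5  ,,,,,,,,,
,,,,,,,,,
,,,,,,,,,
,,,@@,,,,
,,,@,>,,,
,,,,,,,,,
,,,,,,,,,
,,,,,,,,,
,,,,,,,,,
k=6  ,,,,,,,,,
,,,,,,,,,
,,,,,,,,,
,,,@@,,,,
,,,@,@,,,
,,,,,v,,,
,,,,,,,,,
,,,,,,,,,
,,,,,,,,,
k=7  ,,,,,,,,,
,,,,,,,,,
,,,,,,,,,
,,,@@,,,,
,,,@,@,,,
,,,,<@,,,
,,,,,,,,,
,,,,,,,,,
,,,,,,,,,
k=8  ,,,,,,,,,
,,,,,,,,,
,,,,,,,,,
,,,@@,,,,
,,,@^@,,,
,,,,@@,,,
,,,,,,,,,
,,,,,,,,,
,,,,,,,,,
k=9  ,,,,,,,,,
,,,,,,,,,
,,,,,,,,,
,,,@@,,,,
,,,@@>,,,
,,,,@@,,,
,,,,,,,,,
,,,,,,,,,
,,,,,,,,,
k=10  ,,,,,,,,,
,,,,,,,,,
,,,,,,,,,
,,,@@^,,,
,,,@@,,,,
,,,,@@,,,
,,,,,,,,,
,,,,,,,,,
,,,,,,,,,
k=11  ,,,,,,,,,
,,,,,,,,,
,,,,,,,,,
,,,@@@>,,
,,,@@,,,,
,,,,@@,,,
,,,,,,,,,
,,,,,,,,,
,,,,,,,,,
k=12  ,,,,,,,,,
,,,,,,,,,
,,,,,,,,,
,,,@@@@,,
,,,@@,v,,
,,,,@@,,,
,,,,,,,,,
,,,,,,,,,
,,,,,,,,,
k=13  ,,,,,,,,,
,,,,,,,,,
,,,,,,,,,
,,,@@@@,,
,,,@@<@,,
,,,,@@,,,
,,,,,,,,,
,,,,,,,,,
,,,,,,,,,
k=14  ,,,,,,,,,
,,,,,,,,,
,,,,,,,,,
,,,@@^@,,
,,,@@@@,,
,,,,@@,,,
,,,,,,,,,
,,,,,,,,,
,,,,,,,,,
k=15  ,,,,,,,,,
,,,,,,,,,
,,,,,,,,,
,,,@<,@,,
,,,@@@@,,
,,,,@@,,,
,,,,,,,,,
,,,,,,,,,
,,,,,,,,,
k=16  ,,,,,,,,,
,,,,,,,,,
,,,,,,,,,
,,,@,,@,,
,,,@v@@,,
,,,,@@,,,
,,,,,,,,,
,,,,,,,,,
,,,,,,,,,
k=17  ,,,,,,,,,
,,,,,,,,,
,,,,,,,,,
,,,@,,@,,
,,,@,>@,,
,,,,@@,,,
,,,,,,,,,
,,,,,,,,,
,,,,,,,,,
k=18  ,,,,,,,,,
,,,,,,,,,
,,,,,,,,,
,,,@,^@,,
,,,@,,@,,
,,,,@@,,,
,,,,,,,,,
,,,,,,,,,
,,,,,,,,,
k=19  ,,,,,,,,,
,,,,,,,,,
,,,,,,,,,
,,,@,@>,,
,,,@,,@,,
,,,,@@,,,
,,,,,,,,,
,,,,,,,,,
,,,,,,,,,

east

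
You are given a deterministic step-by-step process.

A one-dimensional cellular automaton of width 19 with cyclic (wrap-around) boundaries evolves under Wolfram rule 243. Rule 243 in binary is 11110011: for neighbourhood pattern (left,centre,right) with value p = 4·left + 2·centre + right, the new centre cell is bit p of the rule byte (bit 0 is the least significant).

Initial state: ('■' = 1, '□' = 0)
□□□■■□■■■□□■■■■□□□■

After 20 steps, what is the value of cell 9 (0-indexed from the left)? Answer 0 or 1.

1

[0] □□□■■□■■■□□■■■■□□□■
[1] ■■■□■■□■■■■□■■■■■■□
[2] □■■■□■■□■■■■□■■■■■■
[3] ■□■■■□■■□■■■■□■■■■■
[4] ■■□■■■□■■□■■■■□■■■■
[5] ■■■□■■■□■■□■■■■□■■■
[6] ■■■■□■■■□■■□■■■■□■■
[7] ■■■■■□■■■□■■□■■■■□■
[8] ■■■■■■□■■■□■■□■■■■□
[9] □■■■■■■□■■■□■■□■■■■
[10] ■□■■■■■■□■■■□■■□■■■
[11] ■■□■■■■■■□■■■□■■□■■
[12] ■■■□■■■■■■□■■■□■■□■
[13] ■■■■□■■■■■■□■■■□■■□
[14] □■■■■□■■■■■■□■■■□■■
[15] ■□■■■■□■■■■■■□■■■□■
[16] ■■□■■■■□■■■■■■□■■■□
[17] □■■□■■■■□■■■■■■□■■■
[18] ■□■■□■■■■□■■■■■■□■■
[19] ■■□■■□■■■■□■■■■■■□■
[20] ■■■□■■□■■■■□■■■■■■□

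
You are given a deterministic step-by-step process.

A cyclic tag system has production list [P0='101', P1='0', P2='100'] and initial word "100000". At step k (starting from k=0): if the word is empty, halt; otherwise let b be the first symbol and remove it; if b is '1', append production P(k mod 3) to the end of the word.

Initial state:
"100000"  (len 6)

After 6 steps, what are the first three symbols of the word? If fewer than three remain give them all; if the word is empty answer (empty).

k=0  "100000"  (len 6)
k=1  "00000101"  (len 8)
k=2  "0000101"  (len 7)
k=3  "000101"  (len 6)
k=4  "00101"  (len 5)
k=5  "0101"  (len 4)
k=6  "101"  (len 3)

101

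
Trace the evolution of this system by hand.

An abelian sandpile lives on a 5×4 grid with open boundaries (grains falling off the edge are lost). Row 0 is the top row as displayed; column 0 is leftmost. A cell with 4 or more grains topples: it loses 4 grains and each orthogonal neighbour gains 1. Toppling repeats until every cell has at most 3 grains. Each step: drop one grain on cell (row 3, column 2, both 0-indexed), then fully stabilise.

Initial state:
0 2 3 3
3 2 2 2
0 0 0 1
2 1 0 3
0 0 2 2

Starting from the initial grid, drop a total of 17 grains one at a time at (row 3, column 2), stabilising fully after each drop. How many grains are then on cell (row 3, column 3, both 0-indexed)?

2

[0] 0 2 3 3
3 2 2 2
0 0 0 1
2 1 0 3
0 0 2 2
[1] 0 2 3 3
3 2 2 2
0 0 0 1
2 1 1 3
0 0 2 2
[2] 0 2 3 3
3 2 2 2
0 0 0 1
2 1 2 3
0 0 2 2
[3] 0 2 3 3
3 2 2 2
0 0 0 1
2 1 3 3
0 0 2 2
[4] 0 2 3 3
3 2 2 2
0 0 1 2
2 2 1 0
0 0 3 3
[5] 0 2 3 3
3 2 2 2
0 0 1 2
2 2 2 0
0 0 3 3
[6] 0 2 3 3
3 2 2 2
0 0 1 2
2 2 3 0
0 0 3 3
[7] 0 2 3 3
3 2 2 2
0 0 2 2
2 3 1 2
0 1 1 0
[8] 0 2 3 3
3 2 2 2
0 0 2 2
2 3 2 2
0 1 1 0
[9] 0 2 3 3
3 2 2 2
0 0 2 2
2 3 3 2
0 1 1 0
[10] 0 2 3 3
3 2 2 2
0 1 3 2
3 0 1 3
0 2 2 0
[11] 0 2 3 3
3 2 2 2
0 1 3 2
3 0 2 3
0 2 2 0
[12] 0 2 3 3
3 2 2 2
0 1 3 2
3 0 3 3
0 2 2 0
[13] 0 2 3 3
3 2 3 3
0 2 1 0
3 1 2 1
0 2 3 1
[14] 0 2 3 3
3 2 3 3
0 2 1 0
3 1 3 1
0 2 3 1
[15] 0 2 3 3
3 2 3 3
0 2 2 0
3 2 1 2
0 3 0 2
[16] 0 2 3 3
3 2 3 3
0 2 2 0
3 2 2 2
0 3 0 2
[17] 0 2 3 3
3 2 3 3
0 2 2 0
3 2 3 2
0 3 0 2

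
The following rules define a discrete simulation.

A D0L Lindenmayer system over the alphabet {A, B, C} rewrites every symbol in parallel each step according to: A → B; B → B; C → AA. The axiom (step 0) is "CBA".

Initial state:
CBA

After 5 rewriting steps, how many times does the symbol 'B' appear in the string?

k=0  CBA
k=1  AABB
k=2  BBBB
k=3  BBBB
k=4  BBBB
k=5  BBBB

4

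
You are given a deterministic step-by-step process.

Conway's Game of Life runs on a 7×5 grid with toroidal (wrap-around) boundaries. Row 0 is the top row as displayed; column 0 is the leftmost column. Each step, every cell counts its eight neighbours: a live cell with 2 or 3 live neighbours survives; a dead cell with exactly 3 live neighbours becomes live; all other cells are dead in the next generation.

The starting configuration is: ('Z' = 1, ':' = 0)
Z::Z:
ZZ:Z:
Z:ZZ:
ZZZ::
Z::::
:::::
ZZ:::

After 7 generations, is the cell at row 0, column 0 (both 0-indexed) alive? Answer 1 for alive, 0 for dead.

1

step 0: Z::Z:
ZZ:Z:
Z:ZZ:
ZZZ::
Z::::
:::::
ZZ:::
step 1: :::::
Z::Z:
:::Z:
Z:ZZ:
Z::::
ZZ:::
ZZ::Z
step 2: :Z:::
::::Z
:Z:Z:
:ZZZ:
Z:Z::
:::::
:Z::Z
step 3: :::::
Z:Z::
ZZ:ZZ
Z::ZZ
::ZZ:
ZZ:::
Z::::
step 4: :Z:::
Z:ZZ:
:::::
:::::
::ZZ:
ZZZ:Z
ZZ:::
step 5: ::::Z
:ZZ::
:::::
:::::
Z:ZZZ
::::Z
::::Z
step 6: Z::Z:
:::::
:::::
:::ZZ
Z::ZZ
:::::
Z::ZZ
step 7: Z::Z:
:::::
:::::
Z::Z:
Z::Z:
:::::
Z::Z:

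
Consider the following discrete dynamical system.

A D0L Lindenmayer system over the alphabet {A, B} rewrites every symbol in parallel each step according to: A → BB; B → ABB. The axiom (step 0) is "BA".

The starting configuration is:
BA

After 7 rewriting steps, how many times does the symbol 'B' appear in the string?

1552

0) BA
1) ABBBB
2) BBABBABBABBABB
3) ABBABBBBABBABBBBABBABBBBABBABBBBABBABB
4) BBABBABBBBABBABBABBABBBBABBABBBBABBABBABBABBBBABBABBBBABBABBABBABBBBABBABBBBABBABBABBABBBBABBABBBBABBABB
5) ABBABBBBABBABBBBABBABBABBABBBBABBABBBBABBABBBBABBABBBBABBA…ABBABBBBABBABBABBABBBBABBABBBBABBABBABBABBBBABBABBBBABBABB  (len 284)
6) BBABBABBBBABBABBABBABBBBABBABBBBABBABBABBABBBBABBABBBBABBA…ABBABBBBABBABBABBABBBBABBABBBBABBABBABBABBBBABBABBBBABBABB  (len 776)
7) ABBABBBBABBABBBBABBABBABBABBBBABBABBBBABBABBBBABBABBBBABBA…ABBABBBBABBABBABBABBBBABBABBBBABBABBABBABBBBABBABBBBABBABB  (len 2120)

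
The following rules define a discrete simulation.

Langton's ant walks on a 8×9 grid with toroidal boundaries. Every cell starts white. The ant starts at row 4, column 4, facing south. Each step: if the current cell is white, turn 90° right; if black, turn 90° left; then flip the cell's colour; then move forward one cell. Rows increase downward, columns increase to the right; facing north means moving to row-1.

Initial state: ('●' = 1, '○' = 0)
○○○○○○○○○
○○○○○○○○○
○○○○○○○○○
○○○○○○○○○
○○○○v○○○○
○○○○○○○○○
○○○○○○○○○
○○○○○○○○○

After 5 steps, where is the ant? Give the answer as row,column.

4,5

t=0: ○○○○○○○○○
○○○○○○○○○
○○○○○○○○○
○○○○○○○○○
○○○○v○○○○
○○○○○○○○○
○○○○○○○○○
○○○○○○○○○
t=1: ○○○○○○○○○
○○○○○○○○○
○○○○○○○○○
○○○○○○○○○
○○○<●○○○○
○○○○○○○○○
○○○○○○○○○
○○○○○○○○○
t=2: ○○○○○○○○○
○○○○○○○○○
○○○○○○○○○
○○○^○○○○○
○○○●●○○○○
○○○○○○○○○
○○○○○○○○○
○○○○○○○○○
t=3: ○○○○○○○○○
○○○○○○○○○
○○○○○○○○○
○○○●>○○○○
○○○●●○○○○
○○○○○○○○○
○○○○○○○○○
○○○○○○○○○
t=4: ○○○○○○○○○
○○○○○○○○○
○○○○○○○○○
○○○●●○○○○
○○○●v○○○○
○○○○○○○○○
○○○○○○○○○
○○○○○○○○○
t=5: ○○○○○○○○○
○○○○○○○○○
○○○○○○○○○
○○○●●○○○○
○○○●○>○○○
○○○○○○○○○
○○○○○○○○○
○○○○○○○○○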